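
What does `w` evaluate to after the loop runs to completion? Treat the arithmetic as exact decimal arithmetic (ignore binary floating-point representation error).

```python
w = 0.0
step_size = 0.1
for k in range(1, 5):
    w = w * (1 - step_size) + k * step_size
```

Let's trace through this code step by step.

Initialize: w = 0.0
Initialize: step_size = 0.1
Entering loop: for k in range(1, 5):
After iteration 1: k = 1, w = 0.1
After iteration 2: k = 2, w = 0.29
After iteration 3: k = 3, w = 0.561
After iteration 4: k = 4, w = 0.9049
Loop ends.

Final answer: 0.9049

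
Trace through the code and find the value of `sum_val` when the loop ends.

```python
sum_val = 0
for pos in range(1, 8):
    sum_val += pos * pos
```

Let's trace through this code step by step.

Initialize: sum_val = 0
Entering loop: for pos in range(1, 8):
After iteration 1: pos = 1, sum_val = 1
After iteration 2: pos = 2, sum_val = 5
After iteration 3: pos = 3, sum_val = 14
After iteration 4: pos = 4, sum_val = 30
After iteration 5: pos = 5, sum_val = 55
After iteration 6: pos = 6, sum_val = 91
After iteration 7: pos = 7, sum_val = 140
Loop ends.

Final answer: 140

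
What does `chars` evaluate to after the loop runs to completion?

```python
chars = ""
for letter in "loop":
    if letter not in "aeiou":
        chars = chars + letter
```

Let's trace through this code step by step.

Initialize: chars = ''
Entering loop: for letter in "loop":
After iteration 1: letter = 'l', chars = 'l'
After iteration 2: letter = 'o', chars = 'l'
After iteration 3: letter = 'o', chars = 'l'
After iteration 4: letter = 'p', chars = 'lp'
Loop ends.

Final answer: 'lp'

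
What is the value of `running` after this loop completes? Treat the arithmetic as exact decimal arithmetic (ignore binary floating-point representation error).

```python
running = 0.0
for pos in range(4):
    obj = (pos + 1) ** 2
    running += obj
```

Let's trace through this code step by step.

Initialize: running = 0.0
Entering loop: for pos in range(4):
After iteration 1: pos = 0, running = 1.0, obj = 1
After iteration 2: pos = 1, running = 5.0, obj = 4
After iteration 3: pos = 2, running = 14.0, obj = 9
After iteration 4: pos = 3, running = 30.0, obj = 16
Loop ends.

Final answer: 30.0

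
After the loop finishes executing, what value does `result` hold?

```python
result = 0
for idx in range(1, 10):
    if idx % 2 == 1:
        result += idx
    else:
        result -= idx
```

Let's trace through this code step by step.

Initialize: result = 0
Entering loop: for idx in range(1, 10):
After iteration 1: idx = 1, result = 1
After iteration 2: idx = 2, result = -1
After iteration 3: idx = 3, result = 2
After iteration 4: idx = 4, result = -2
After iteration 5: idx = 5, result = 3
After iteration 6: idx = 6, result = -3
After iteration 7: idx = 7, result = 4
After iteration 8: idx = 8, result = -4
After iteration 9: idx = 9, result = 5
Loop ends.

Final answer: 5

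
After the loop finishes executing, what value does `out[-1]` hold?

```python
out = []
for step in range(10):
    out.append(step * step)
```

Let's trace through this code step by step.

Initialize: out = []
Entering loop: for step in range(10):
After iteration 1: step = 0, out = [0]
After iteration 2: step = 1, out = [0, 1]
After iteration 3: step = 2, out = [0, 1, 4]
After iteration 4: step = 3, out = [0, 1, 4, 9]
After iteration 5: step = 4, out = [0, 1, 4, 9, 16]
After iteration 6: step = 5, out = [0, 1, 4, 9, 16, 25]
After iteration 7: step = 6, out = [0, 1, 4, 9, 16, 25, 36]
After iteration 8: step = 7, out = [0, 1, 4, 9, 16, 25, 36, 49]
After iteration 9: step = 8, out = [0, 1, 4, 9, 16, 25, 36, 49, 64]
After iteration 10: step = 9, out = [0, 1, 4, 9, 16, 25, 36, 49, 64, 81]
Loop ends.
out[-1] = 81

Final answer: 81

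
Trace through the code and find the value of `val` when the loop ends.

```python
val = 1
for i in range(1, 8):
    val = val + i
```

Let's trace through this code step by step.

Initialize: val = 1
Entering loop: for i in range(1, 8):
After iteration 1: i = 1, val = 2
After iteration 2: i = 2, val = 4
After iteration 3: i = 3, val = 7
After iteration 4: i = 4, val = 11
After iteration 5: i = 5, val = 16
After iteration 6: i = 6, val = 22
After iteration 7: i = 7, val = 29
Loop ends.

Final answer: 29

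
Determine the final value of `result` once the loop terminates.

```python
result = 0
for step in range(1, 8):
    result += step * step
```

Let's trace through this code step by step.

Initialize: result = 0
Entering loop: for step in range(1, 8):
After iteration 1: step = 1, result = 1
After iteration 2: step = 2, result = 5
After iteration 3: step = 3, result = 14
After iteration 4: step = 4, result = 30
After iteration 5: step = 5, result = 55
After iteration 6: step = 6, result = 91
After iteration 7: step = 7, result = 140
Loop ends.

Final answer: 140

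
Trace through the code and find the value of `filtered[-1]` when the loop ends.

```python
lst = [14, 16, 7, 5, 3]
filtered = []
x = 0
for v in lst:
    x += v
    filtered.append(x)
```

Let's trace through this code step by step.

Initialize: lst = [14, 16, 7, 5, 3]
Initialize: filtered = []
Initialize: x = 0
Entering loop: for v in lst:
After iteration 1: v = 14, filtered = [14], x = 14
After iteration 2: v = 16, filtered = [14, 30], x = 30
After iteration 3: v = 7, filtered = [14, 30, 37], x = 37
After iteration 4: v = 5, filtered = [14, 30, 37, 42], x = 42
After iteration 5: v = 3, filtered = [14, 30, 37, 42, 45], x = 45
Loop ends.
filtered[-1] = 45

Final answer: 45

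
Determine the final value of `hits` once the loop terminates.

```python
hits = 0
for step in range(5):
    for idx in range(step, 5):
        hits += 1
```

Let's trace through this code step by step.

Initialize: hits = 0
Entering loop: for step in range(5):
After iteration 1: step = 0, hits = 5
After iteration 2: step = 1, hits = 9
After iteration 3: step = 2, hits = 12
After iteration 4: step = 3, hits = 14
After iteration 5: step = 4, hits = 15
Loop ends.

Final answer: 15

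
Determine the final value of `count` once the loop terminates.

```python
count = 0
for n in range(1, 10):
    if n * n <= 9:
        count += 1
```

Let's trace through this code step by step.

Initialize: count = 0
Entering loop: for n in range(1, 10):
After iteration 1: n = 1, count = 1
After iteration 2: n = 2, count = 2
After iteration 3: n = 3, count = 3
After iteration 4: n = 4, count = 3
After iteration 5: n = 5, count = 3
After iteration 6: n = 6, count = 3
After iteration 7: n = 7, count = 3
After iteration 8: n = 8, count = 3
After iteration 9: n = 9, count = 3
Loop ends.

Final answer: 3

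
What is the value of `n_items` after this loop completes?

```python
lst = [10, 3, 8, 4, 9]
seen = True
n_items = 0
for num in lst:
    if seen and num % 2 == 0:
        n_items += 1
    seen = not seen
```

Let's trace through this code step by step.

Initialize: lst = [10, 3, 8, 4, 9]
Initialize: seen = True
Initialize: n_items = 0
Entering loop: for num in lst:
After iteration 1: num = 10, seen = False, n_items = 1
After iteration 2: num = 3, seen = True, n_items = 1
After iteration 3: num = 8, seen = False, n_items = 2
After iteration 4: num = 4, seen = True, n_items = 2
After iteration 5: num = 9, seen = False, n_items = 2
Loop ends.

Final answer: 2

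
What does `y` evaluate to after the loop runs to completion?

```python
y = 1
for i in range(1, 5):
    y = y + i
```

Let's trace through this code step by step.

Initialize: y = 1
Entering loop: for i in range(1, 5):
After iteration 1: i = 1, y = 2
After iteration 2: i = 2, y = 4
After iteration 3: i = 3, y = 7
After iteration 4: i = 4, y = 11
Loop ends.

Final answer: 11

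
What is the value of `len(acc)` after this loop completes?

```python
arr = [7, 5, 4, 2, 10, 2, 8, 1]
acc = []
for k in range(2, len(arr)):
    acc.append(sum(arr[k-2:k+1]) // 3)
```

Let's trace through this code step by step.

Initialize: arr = [7, 5, 4, 2, 10, 2, 8, 1]
Initialize: acc = []
Entering loop: for k in range(2, len(arr)):
After iteration 1: k = 2, acc = [5]
After iteration 2: k = 3, acc = [5, 3]
After iteration 3: k = 4, acc = [5, 3, 5]
After iteration 4: k = 5, acc = [5, 3, 5, 4]
After iteration 5: k = 6, acc = [5, 3, 5, 4, 6]
After iteration 6: k = 7, acc = [5, 3, 5, 4, 6, 3]
Loop ends.
len(acc) = 6

Final answer: 6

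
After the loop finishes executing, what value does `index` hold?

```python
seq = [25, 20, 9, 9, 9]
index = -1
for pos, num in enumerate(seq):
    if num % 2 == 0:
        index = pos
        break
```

Let's trace through this code step by step.

Initialize: seq = [25, 20, 9, 9, 9]
Initialize: index = -1
Entering loop: for pos, num in enumerate(seq):
After iteration 1: pos = 0, num = 25, index = -1
After iteration 2: pos = 1, num = 20, index = 1
Loop ends.

Final answer: 1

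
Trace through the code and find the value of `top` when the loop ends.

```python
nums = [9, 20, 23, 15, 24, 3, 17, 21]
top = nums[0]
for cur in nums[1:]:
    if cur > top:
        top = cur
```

Let's trace through this code step by step.

Initialize: nums = [9, 20, 23, 15, 24, 3, 17, 21]
Initialize: top = 9
Entering loop: for cur in nums[1:]:
After iteration 1: cur = 20, top = 20
After iteration 2: cur = 23, top = 23
After iteration 3: cur = 15, top = 23
After iteration 4: cur = 24, top = 24
After iteration 5: cur = 3, top = 24
After iteration 6: cur = 17, top = 24
After iteration 7: cur = 21, top = 24
Loop ends.

Final answer: 24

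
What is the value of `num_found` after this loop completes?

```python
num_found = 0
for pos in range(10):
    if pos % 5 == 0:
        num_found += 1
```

Let's trace through this code step by step.

Initialize: num_found = 0
Entering loop: for pos in range(10):
After iteration 1: pos = 0, num_found = 1
After iteration 2: pos = 1, num_found = 1
After iteration 3: pos = 2, num_found = 1
After iteration 4: pos = 3, num_found = 1
After iteration 5: pos = 4, num_found = 1
After iteration 6: pos = 5, num_found = 2
After iteration 7: pos = 6, num_found = 2
After iteration 8: pos = 7, num_found = 2
After iteration 9: pos = 8, num_found = 2
After iteration 10: pos = 9, num_found = 2
Loop ends.

Final answer: 2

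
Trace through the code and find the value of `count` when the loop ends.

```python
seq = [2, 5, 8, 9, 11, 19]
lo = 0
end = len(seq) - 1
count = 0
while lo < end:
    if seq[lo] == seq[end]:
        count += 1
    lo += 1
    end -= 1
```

Let's trace through this code step by step.

Initialize: seq = [2, 5, 8, 9, 11, 19]
Initialize: lo = 0
Initialize: end = 5
Initialize: count = 0
Entering loop: while lo < end:
After iteration 1: lo = 1, end = 4, count = 0
After iteration 2: lo = 2, end = 3, count = 0
After iteration 3: lo = 3, end = 2, count = 0
Loop ends.

Final answer: 0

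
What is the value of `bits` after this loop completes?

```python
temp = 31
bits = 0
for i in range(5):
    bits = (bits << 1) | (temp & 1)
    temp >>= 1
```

Let's trace through this code step by step.

Initialize: temp = 31
Initialize: bits = 0
Entering loop: for i in range(5):
After iteration 1: i = 0, temp = 15, bits = 1
After iteration 2: i = 1, temp = 7, bits = 3
After iteration 3: i = 2, temp = 3, bits = 7
After iteration 4: i = 3, temp = 1, bits = 15
After iteration 5: i = 4, temp = 0, bits = 31
Loop ends.

Final answer: 31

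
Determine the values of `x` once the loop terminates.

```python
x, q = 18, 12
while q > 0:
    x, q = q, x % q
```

Let's trace through this code step by step.

Initialize: x = 18
Initialize: q = 12
Entering loop: while q > 0:
After iteration 1: x = 12, q = 6
After iteration 2: x = 6, q = 0
Loop ends.

Final answer: 6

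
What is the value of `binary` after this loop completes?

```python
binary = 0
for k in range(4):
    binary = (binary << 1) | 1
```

Let's trace through this code step by step.

Initialize: binary = 0
Entering loop: for k in range(4):
After iteration 1: k = 0, binary = 1
After iteration 2: k = 1, binary = 3
After iteration 3: k = 2, binary = 7
After iteration 4: k = 3, binary = 15
Loop ends.

Final answer: 15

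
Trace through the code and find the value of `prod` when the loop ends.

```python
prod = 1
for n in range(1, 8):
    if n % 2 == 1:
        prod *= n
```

Let's trace through this code step by step.

Initialize: prod = 1
Entering loop: for n in range(1, 8):
After iteration 1: n = 1, prod = 1
After iteration 2: n = 2, prod = 1
After iteration 3: n = 3, prod = 3
After iteration 4: n = 4, prod = 3
After iteration 5: n = 5, prod = 15
After iteration 6: n = 6, prod = 15
After iteration 7: n = 7, prod = 105
Loop ends.

Final answer: 105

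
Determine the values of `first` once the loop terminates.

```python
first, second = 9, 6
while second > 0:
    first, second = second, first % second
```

Let's trace through this code step by step.

Initialize: first = 9
Initialize: second = 6
Entering loop: while second > 0:
After iteration 1: first = 6, second = 3
After iteration 2: first = 3, second = 0
Loop ends.

Final answer: 3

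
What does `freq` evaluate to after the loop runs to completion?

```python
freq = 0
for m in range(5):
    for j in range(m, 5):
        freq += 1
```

Let's trace through this code step by step.

Initialize: freq = 0
Entering loop: for m in range(5):
After iteration 1: m = 0, freq = 5
After iteration 2: m = 1, freq = 9
After iteration 3: m = 2, freq = 12
After iteration 4: m = 3, freq = 14
After iteration 5: m = 4, freq = 15
Loop ends.

Final answer: 15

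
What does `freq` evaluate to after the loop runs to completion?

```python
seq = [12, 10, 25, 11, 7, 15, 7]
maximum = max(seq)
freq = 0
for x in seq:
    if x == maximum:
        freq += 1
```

Let's trace through this code step by step.

Initialize: seq = [12, 10, 25, 11, 7, 15, 7]
Initialize: maximum = 25
Initialize: freq = 0
Entering loop: for x in seq:
After iteration 1: x = 12, freq = 0
After iteration 2: x = 10, freq = 0
After iteration 3: x = 25, freq = 1
After iteration 4: x = 11, freq = 1
After iteration 5: x = 7, freq = 1
After iteration 6: x = 15, freq = 1
After iteration 7: x = 7, freq = 1
Loop ends.

Final answer: 1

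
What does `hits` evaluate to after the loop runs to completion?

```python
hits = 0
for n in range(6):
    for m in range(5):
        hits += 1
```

Let's trace through this code step by step.

Initialize: hits = 0
Entering loop: for n in range(6):
After iteration 1: n = 0, hits = 5
After iteration 2: n = 1, hits = 10
After iteration 3: n = 2, hits = 15
After iteration 4: n = 3, hits = 20
After iteration 5: n = 4, hits = 25
After iteration 6: n = 5, hits = 30
Loop ends.

Final answer: 30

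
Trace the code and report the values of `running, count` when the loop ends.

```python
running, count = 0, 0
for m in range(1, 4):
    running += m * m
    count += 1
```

Let's trace through this code step by step.

Initialize: running = 0
Initialize: count = 0
Entering loop: for m in range(1, 4):
After iteration 1: m = 1, running = 1, count = 1
After iteration 2: m = 2, running = 5, count = 2
After iteration 3: m = 3, running = 14, count = 3
Loop ends.

Final answer: 14, 3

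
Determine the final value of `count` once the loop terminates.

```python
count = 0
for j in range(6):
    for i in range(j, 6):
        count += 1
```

Let's trace through this code step by step.

Initialize: count = 0
Entering loop: for j in range(6):
After iteration 1: j = 0, count = 6
After iteration 2: j = 1, count = 11
After iteration 3: j = 2, count = 15
After iteration 4: j = 3, count = 18
After iteration 5: j = 4, count = 20
After iteration 6: j = 5, count = 21
Loop ends.

Final answer: 21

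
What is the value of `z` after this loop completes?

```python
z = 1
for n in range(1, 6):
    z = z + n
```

Let's trace through this code step by step.

Initialize: z = 1
Entering loop: for n in range(1, 6):
After iteration 1: n = 1, z = 2
After iteration 2: n = 2, z = 4
After iteration 3: n = 3, z = 7
After iteration 4: n = 4, z = 11
After iteration 5: n = 5, z = 16
Loop ends.

Final answer: 16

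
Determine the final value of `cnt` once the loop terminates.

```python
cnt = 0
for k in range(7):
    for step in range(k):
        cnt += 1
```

Let's trace through this code step by step.

Initialize: cnt = 0
Entering loop: for k in range(7):
After iteration 1: k = 0, cnt = 0
After iteration 2: k = 1, cnt = 1, step = 0
After iteration 3: k = 2, cnt = 3, step = 1
After iteration 4: k = 3, cnt = 6, step = 2
After iteration 5: k = 4, cnt = 10, step = 3
After iteration 6: k = 5, cnt = 15, step = 4
After iteration 7: k = 6, cnt = 21, step = 5
Loop ends.

Final answer: 21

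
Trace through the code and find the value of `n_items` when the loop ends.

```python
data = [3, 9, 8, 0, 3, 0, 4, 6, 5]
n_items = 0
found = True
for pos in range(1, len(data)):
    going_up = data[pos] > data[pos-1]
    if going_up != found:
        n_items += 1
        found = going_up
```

Let's trace through this code step by step.

Initialize: data = [3, 9, 8, 0, 3, 0, 4, 6, 5]
Initialize: n_items = 0
Initialize: found = True
Entering loop: for pos in range(1, len(data)):
After iteration 1: pos = 1, n_items = 0, found = True, going_up = True
After iteration 2: pos = 2, n_items = 1, found = False, going_up = False
After iteration 3: pos = 3, n_items = 1, found = False, going_up = False
After iteration 4: pos = 4, n_items = 2, found = True, going_up = True
After iteration 5: pos = 5, n_items = 3, found = False, going_up = False
After iteration 6: pos = 6, n_items = 4, found = True, going_up = True
After iteration 7: pos = 7, n_items = 4, found = True, going_up = True
After iteration 8: pos = 8, n_items = 5, found = False, going_up = False
Loop ends.

Final answer: 5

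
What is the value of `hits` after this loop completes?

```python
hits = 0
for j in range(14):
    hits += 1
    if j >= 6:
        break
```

Let's trace through this code step by step.

Initialize: hits = 0
Entering loop: for j in range(14):
After iteration 1: j = 0, hits = 1
After iteration 2: j = 1, hits = 2
After iteration 3: j = 2, hits = 3
After iteration 4: j = 3, hits = 4
After iteration 5: j = 4, hits = 5
After iteration 6: j = 5, hits = 6
After iteration 7: j = 6, hits = 7
Loop ends.

Final answer: 7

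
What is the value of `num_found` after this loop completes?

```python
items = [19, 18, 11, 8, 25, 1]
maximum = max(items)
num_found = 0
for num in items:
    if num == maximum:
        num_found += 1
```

Let's trace through this code step by step.

Initialize: items = [19, 18, 11, 8, 25, 1]
Initialize: maximum = 25
Initialize: num_found = 0
Entering loop: for num in items:
After iteration 1: num = 19, num_found = 0
After iteration 2: num = 18, num_found = 0
After iteration 3: num = 11, num_found = 0
After iteration 4: num = 8, num_found = 0
After iteration 5: num = 25, num_found = 1
After iteration 6: num = 1, num_found = 1
Loop ends.

Final answer: 1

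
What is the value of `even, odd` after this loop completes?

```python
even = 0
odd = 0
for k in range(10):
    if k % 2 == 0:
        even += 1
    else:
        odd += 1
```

Let's trace through this code step by step.

Initialize: even = 0
Initialize: odd = 0
Entering loop: for k in range(10):
After iteration 1: k = 0, even = 1, odd = 0
After iteration 2: k = 1, even = 1, odd = 1
After iteration 3: k = 2, even = 2, odd = 1
After iteration 4: k = 3, even = 2, odd = 2
After iteration 5: k = 4, even = 3, odd = 2
After iteration 6: k = 5, even = 3, odd = 3
After iteration 7: k = 6, even = 4, odd = 3
After iteration 8: k = 7, even = 4, odd = 4
After iteration 9: k = 8, even = 5, odd = 4
After iteration 10: k = 9, even = 5, odd = 5
Loop ends.

Final answer: 5, 5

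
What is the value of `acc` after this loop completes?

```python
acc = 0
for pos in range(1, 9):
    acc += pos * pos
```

Let's trace through this code step by step.

Initialize: acc = 0
Entering loop: for pos in range(1, 9):
After iteration 1: pos = 1, acc = 1
After iteration 2: pos = 2, acc = 5
After iteration 3: pos = 3, acc = 14
After iteration 4: pos = 4, acc = 30
After iteration 5: pos = 5, acc = 55
After iteration 6: pos = 6, acc = 91
After iteration 7: pos = 7, acc = 140
After iteration 8: pos = 8, acc = 204
Loop ends.

Final answer: 204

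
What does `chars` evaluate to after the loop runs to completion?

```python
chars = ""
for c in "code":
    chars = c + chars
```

Let's trace through this code step by step.

Initialize: chars = ''
Entering loop: for c in "code":
After iteration 1: c = 'c', chars = 'c'
After iteration 2: c = 'o', chars = 'oc'
After iteration 3: c = 'd', chars = 'doc'
After iteration 4: c = 'e', chars = 'edoc'
Loop ends.

Final answer: 'edoc'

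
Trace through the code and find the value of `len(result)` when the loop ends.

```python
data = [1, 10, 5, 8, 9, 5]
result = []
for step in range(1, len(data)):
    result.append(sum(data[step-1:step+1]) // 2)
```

Let's trace through this code step by step.

Initialize: data = [1, 10, 5, 8, 9, 5]
Initialize: result = []
Entering loop: for step in range(1, len(data)):
After iteration 1: step = 1, result = [5]
After iteration 2: step = 2, result = [5, 7]
After iteration 3: step = 3, result = [5, 7, 6]
After iteration 4: step = 4, result = [5, 7, 6, 8]
After iteration 5: step = 5, result = [5, 7, 6, 8, 7]
Loop ends.
len(result) = 5

Final answer: 5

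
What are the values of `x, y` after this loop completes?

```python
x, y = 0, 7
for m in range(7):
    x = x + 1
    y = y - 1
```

Let's trace through this code step by step.

Initialize: x = 0
Initialize: y = 7
Entering loop: for m in range(7):
After iteration 1: m = 0, x = 1, y = 6
After iteration 2: m = 1, x = 2, y = 5
After iteration 3: m = 2, x = 3, y = 4
After iteration 4: m = 3, x = 4, y = 3
After iteration 5: m = 4, x = 5, y = 2
After iteration 6: m = 5, x = 6, y = 1
After iteration 7: m = 6, x = 7, y = 0
Loop ends.

Final answer: 7, 0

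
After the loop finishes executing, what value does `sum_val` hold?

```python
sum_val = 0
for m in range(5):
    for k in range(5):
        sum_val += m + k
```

Let's trace through this code step by step.

Initialize: sum_val = 0
Entering loop: for m in range(5):
After iteration 1: m = 0, sum_val = 10
After iteration 2: m = 1, sum_val = 25
After iteration 3: m = 2, sum_val = 45
After iteration 4: m = 3, sum_val = 70
After iteration 5: m = 4, sum_val = 100
Loop ends.

Final answer: 100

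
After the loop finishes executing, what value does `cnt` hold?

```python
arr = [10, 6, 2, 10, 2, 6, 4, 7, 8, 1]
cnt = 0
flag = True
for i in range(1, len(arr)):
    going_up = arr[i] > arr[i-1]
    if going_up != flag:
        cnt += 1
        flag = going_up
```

Let's trace through this code step by step.

Initialize: arr = [10, 6, 2, 10, 2, 6, 4, 7, 8, 1]
Initialize: cnt = 0
Initialize: flag = True
Entering loop: for i in range(1, len(arr)):
After iteration 1: i = 1, cnt = 1, flag = False, going_up = False
After iteration 2: i = 2, cnt = 1, flag = False, going_up = False
After iteration 3: i = 3, cnt = 2, flag = True, going_up = True
After iteration 4: i = 4, cnt = 3, flag = False, going_up = False
After iteration 5: i = 5, cnt = 4, flag = True, going_up = True
After iteration 6: i = 6, cnt = 5, flag = False, going_up = False
After iteration 7: i = 7, cnt = 6, flag = True, going_up = True
After iteration 8: i = 8, cnt = 6, flag = True, going_up = True
After iteration 9: i = 9, cnt = 7, flag = False, going_up = False
Loop ends.

Final answer: 7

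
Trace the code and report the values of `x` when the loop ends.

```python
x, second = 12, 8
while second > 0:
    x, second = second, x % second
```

Let's trace through this code step by step.

Initialize: x = 12
Initialize: second = 8
Entering loop: while second > 0:
After iteration 1: x = 8, second = 4
After iteration 2: x = 4, second = 0
Loop ends.

Final answer: 4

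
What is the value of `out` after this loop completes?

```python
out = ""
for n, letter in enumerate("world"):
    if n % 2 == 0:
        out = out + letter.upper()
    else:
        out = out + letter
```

Let's trace through this code step by step.

Initialize: out = ''
Entering loop: for n, letter in enumerate("world"):
After iteration 1: n = 0, letter = 'w', out = 'W'
After iteration 2: n = 1, letter = 'o', out = 'Wo'
After iteration 3: n = 2, letter = 'r', out = 'WoR'
After iteration 4: n = 3, letter = 'l', out = 'WoRl'
After iteration 5: n = 4, letter = 'd', out = 'WoRlD'
Loop ends.

Final answer: 'WoRlD'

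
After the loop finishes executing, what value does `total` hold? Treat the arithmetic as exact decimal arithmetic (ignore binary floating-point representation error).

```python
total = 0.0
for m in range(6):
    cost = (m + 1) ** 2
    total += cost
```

Let's trace through this code step by step.

Initialize: total = 0.0
Entering loop: for m in range(6):
After iteration 1: m = 0, total = 1.0, cost = 1
After iteration 2: m = 1, total = 5.0, cost = 4
After iteration 3: m = 2, total = 14.0, cost = 9
After iteration 4: m = 3, total = 30.0, cost = 16
After iteration 5: m = 4, total = 55.0, cost = 25
After iteration 6: m = 5, total = 91.0, cost = 36
Loop ends.

Final answer: 91.0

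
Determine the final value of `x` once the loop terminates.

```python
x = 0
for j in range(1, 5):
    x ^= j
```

Let's trace through this code step by step.

Initialize: x = 0
Entering loop: for j in range(1, 5):
After iteration 1: j = 1, x = 1
After iteration 2: j = 2, x = 3
After iteration 3: j = 3, x = 0
After iteration 4: j = 4, x = 4
Loop ends.

Final answer: 4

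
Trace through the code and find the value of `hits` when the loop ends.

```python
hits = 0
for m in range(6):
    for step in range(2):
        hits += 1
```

Let's trace through this code step by step.

Initialize: hits = 0
Entering loop: for m in range(6):
After iteration 1: m = 0, hits = 2
After iteration 2: m = 1, hits = 4
After iteration 3: m = 2, hits = 6
After iteration 4: m = 3, hits = 8
After iteration 5: m = 4, hits = 10
After iteration 6: m = 5, hits = 12
Loop ends.

Final answer: 12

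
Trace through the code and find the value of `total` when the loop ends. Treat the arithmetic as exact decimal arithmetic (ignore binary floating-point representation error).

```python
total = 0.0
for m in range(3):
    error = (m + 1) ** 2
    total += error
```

Let's trace through this code step by step.

Initialize: total = 0.0
Entering loop: for m in range(3):
After iteration 1: m = 0, total = 1.0, error = 1
After iteration 2: m = 1, total = 5.0, error = 4
After iteration 3: m = 2, total = 14.0, error = 9
Loop ends.

Final answer: 14.0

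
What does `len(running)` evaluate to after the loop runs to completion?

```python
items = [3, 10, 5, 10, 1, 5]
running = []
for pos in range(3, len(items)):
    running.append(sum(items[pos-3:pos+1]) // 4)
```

Let's trace through this code step by step.

Initialize: items = [3, 10, 5, 10, 1, 5]
Initialize: running = []
Entering loop: for pos in range(3, len(items)):
After iteration 1: pos = 3, running = [7]
After iteration 2: pos = 4, running = [7, 6]
After iteration 3: pos = 5, running = [7, 6, 5]
Loop ends.
len(running) = 3

Final answer: 3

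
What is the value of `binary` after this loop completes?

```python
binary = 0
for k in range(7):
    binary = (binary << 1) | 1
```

Let's trace through this code step by step.

Initialize: binary = 0
Entering loop: for k in range(7):
After iteration 1: k = 0, binary = 1
After iteration 2: k = 1, binary = 3
After iteration 3: k = 2, binary = 7
After iteration 4: k = 3, binary = 15
After iteration 5: k = 4, binary = 31
After iteration 6: k = 5, binary = 63
After iteration 7: k = 6, binary = 127
Loop ends.

Final answer: 127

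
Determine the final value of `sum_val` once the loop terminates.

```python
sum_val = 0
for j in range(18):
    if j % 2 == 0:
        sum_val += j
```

Let's trace through this code step by step.

Initialize: sum_val = 0
Entering loop: for j in range(18):
After iteration 1: j = 0, sum_val = 0
After iteration 2: j = 1, sum_val = 0
After iteration 3: j = 2, sum_val = 2
After iteration 4: j = 3, sum_val = 2
After iteration 5: j = 4, sum_val = 6
After iteration 6: j = 5, sum_val = 6
After iteration 7: j = 6, sum_val = 12
After iteration 8: j = 7, sum_val = 12
After iteration 9: j = 8, sum_val = 20
After iteration 10: j = 9, sum_val = 20
After iteration 11: j = 10, sum_val = 30
After iteration 12: j = 11, sum_val = 30
After iteration 13: j = 12, sum_val = 42
After iteration 14: j = 13, sum_val = 42
After iteration 15: j = 14, sum_val = 56
After iteration 16: j = 15, sum_val = 56
After iteration 17: j = 16, sum_val = 72
After iteration 18: j = 17, sum_val = 72
Loop ends.

Final answer: 72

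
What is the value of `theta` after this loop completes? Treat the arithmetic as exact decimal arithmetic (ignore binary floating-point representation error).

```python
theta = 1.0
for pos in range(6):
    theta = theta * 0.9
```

Let's trace through this code step by step.

Initialize: theta = 1.0
Entering loop: for pos in range(6):
After iteration 1: pos = 0, theta = 0.9
After iteration 2: pos = 1, theta = 0.81
After iteration 3: pos = 2, theta = 0.729
After iteration 4: pos = 3, theta = 0.6561
After iteration 5: pos = 4, theta = 0.59049
After iteration 6: pos = 5, theta = 0.531441
Loop ends.

Final answer: 0.531441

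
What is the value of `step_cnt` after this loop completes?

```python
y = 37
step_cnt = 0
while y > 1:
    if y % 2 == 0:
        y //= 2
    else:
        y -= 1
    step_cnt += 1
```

Let's trace through this code step by step.

Initialize: y = 37
Initialize: step_cnt = 0
Entering loop: while y > 1:
After iteration 1: y = 36, step_cnt = 1
After iteration 2: y = 18, step_cnt = 2
After iteration 3: y = 9, step_cnt = 3
After iteration 4: y = 8, step_cnt = 4
After iteration 5: y = 4, step_cnt = 5
After iteration 6: y = 2, step_cnt = 6
After iteration 7: y = 1, step_cnt = 7
Loop ends.

Final answer: 7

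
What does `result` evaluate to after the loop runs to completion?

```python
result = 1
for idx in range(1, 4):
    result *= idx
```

Let's trace through this code step by step.

Initialize: result = 1
Entering loop: for idx in range(1, 4):
After iteration 1: idx = 1, result = 1
After iteration 2: idx = 2, result = 2
After iteration 3: idx = 3, result = 6
Loop ends.

Final answer: 6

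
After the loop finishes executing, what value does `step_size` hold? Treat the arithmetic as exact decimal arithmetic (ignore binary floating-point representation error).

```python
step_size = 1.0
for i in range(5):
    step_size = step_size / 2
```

Let's trace through this code step by step.

Initialize: step_size = 1.0
Entering loop: for i in range(5):
After iteration 1: i = 0, step_size = 0.5
After iteration 2: i = 1, step_size = 0.25
After iteration 3: i = 2, step_size = 0.125
After iteration 4: i = 3, step_size = 0.0625
After iteration 5: i = 4, step_size = 0.03125
Loop ends.

Final answer: 0.03125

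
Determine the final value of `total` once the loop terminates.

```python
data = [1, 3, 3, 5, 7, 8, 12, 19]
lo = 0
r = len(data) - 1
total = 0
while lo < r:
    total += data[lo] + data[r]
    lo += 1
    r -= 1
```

Let's trace through this code step by step.

Initialize: data = [1, 3, 3, 5, 7, 8, 12, 19]
Initialize: lo = 0
Initialize: r = 7
Initialize: total = 0
Entering loop: while lo < r:
After iteration 1: lo = 1, r = 6, total = 20
After iteration 2: lo = 2, r = 5, total = 35
After iteration 3: lo = 3, r = 4, total = 46
After iteration 4: lo = 4, r = 3, total = 58
Loop ends.

Final answer: 58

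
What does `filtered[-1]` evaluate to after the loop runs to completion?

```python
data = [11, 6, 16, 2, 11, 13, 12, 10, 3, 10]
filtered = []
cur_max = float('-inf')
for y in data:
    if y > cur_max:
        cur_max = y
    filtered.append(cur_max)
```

Let's trace through this code step by step.

Initialize: data = [11, 6, 16, 2, 11, 13, 12, 10, 3, 10]
Initialize: filtered = []
Initialize: cur_max = -inf
Entering loop: for y in data:
After iteration 1: y = 11, filtered = [11], cur_max = 11
After iteration 2: y = 6, filtered = [11, 11], cur_max = 11
After iteration 3: y = 16, filtered = [11, 11, 16], cur_max = 16
After iteration 4: y = 2, filtered = [11, 11, 16, 16], cur_max = 16
After iteration 5: y = 11, filtered = [11, 11, 16, 16, 16], cur_max = 16
After iteration 6: y = 13, filtered = [11, 11, 16, 16, 16, 16], cur_max = 16
After iteration 7: y = 12, filtered = [11, 11, 16, 16, 16, 16, 16], cur_max = 16
After iteration 8: y = 10, filtered = [11, 11, 16, 16, 16, 16, 16, 16], cur_max = 16
After iteration 9: y = 3, filtered = [11, 11, 16, 16, 16, 16, 16, 16, 16], cur_max = 16
After iteration 10: y = 10, filtered = [11, 11, 16, 16, 16, 16, 16, 16, 16, 16], cur_max = 16
Loop ends.
filtered[-1] = 16

Final answer: 16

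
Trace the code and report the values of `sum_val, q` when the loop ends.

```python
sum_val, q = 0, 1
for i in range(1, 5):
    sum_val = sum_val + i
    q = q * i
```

Let's trace through this code step by step.

Initialize: sum_val = 0
Initialize: q = 1
Entering loop: for i in range(1, 5):
After iteration 1: i = 1, sum_val = 1, q = 1
After iteration 2: i = 2, sum_val = 3, q = 2
After iteration 3: i = 3, sum_val = 6, q = 6
After iteration 4: i = 4, sum_val = 10, q = 24
Loop ends.

Final answer: 10, 24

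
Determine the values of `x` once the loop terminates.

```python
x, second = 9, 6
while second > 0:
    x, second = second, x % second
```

Let's trace through this code step by step.

Initialize: x = 9
Initialize: second = 6
Entering loop: while second > 0:
After iteration 1: x = 6, second = 3
After iteration 2: x = 3, second = 0
Loop ends.

Final answer: 3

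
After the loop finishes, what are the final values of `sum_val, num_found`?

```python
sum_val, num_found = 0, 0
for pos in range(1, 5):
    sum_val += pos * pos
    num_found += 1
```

Let's trace through this code step by step.

Initialize: sum_val = 0
Initialize: num_found = 0
Entering loop: for pos in range(1, 5):
After iteration 1: pos = 1, sum_val = 1, num_found = 1
After iteration 2: pos = 2, sum_val = 5, num_found = 2
After iteration 3: pos = 3, sum_val = 14, num_found = 3
After iteration 4: pos = 4, sum_val = 30, num_found = 4
Loop ends.

Final answer: 30, 4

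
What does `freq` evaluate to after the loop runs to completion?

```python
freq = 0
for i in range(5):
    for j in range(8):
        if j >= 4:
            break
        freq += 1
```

Let's trace through this code step by step.

Initialize: freq = 0
Entering loop: for i in range(5):
After iteration 1: i = 0, freq = 4
After iteration 2: i = 1, freq = 8
After iteration 3: i = 2, freq = 12
After iteration 4: i = 3, freq = 16
After iteration 5: i = 4, freq = 20
Loop ends.

Final answer: 20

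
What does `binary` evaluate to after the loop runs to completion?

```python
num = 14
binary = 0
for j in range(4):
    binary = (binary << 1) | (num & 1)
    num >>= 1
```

Let's trace through this code step by step.

Initialize: num = 14
Initialize: binary = 0
Entering loop: for j in range(4):
After iteration 1: j = 0, num = 7, binary = 0
After iteration 2: j = 1, num = 3, binary = 1
After iteration 3: j = 2, num = 1, binary = 3
After iteration 4: j = 3, num = 0, binary = 7
Loop ends.

Final answer: 7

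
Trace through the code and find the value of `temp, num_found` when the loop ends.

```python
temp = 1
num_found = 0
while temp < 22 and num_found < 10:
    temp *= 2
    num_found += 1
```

Let's trace through this code step by step.

Initialize: temp = 1
Initialize: num_found = 0
Entering loop: while temp < 22 and num_found < 10:
After iteration 1: temp = 2, num_found = 1
After iteration 2: temp = 4, num_found = 2
After iteration 3: temp = 8, num_found = 3
After iteration 4: temp = 16, num_found = 4
After iteration 5: temp = 32, num_found = 5
Loop ends.

Final answer: 32, 5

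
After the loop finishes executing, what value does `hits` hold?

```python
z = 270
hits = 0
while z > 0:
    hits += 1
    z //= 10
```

Let's trace through this code step by step.

Initialize: z = 270
Initialize: hits = 0
Entering loop: while z > 0:
After iteration 1: z = 27, hits = 1
After iteration 2: z = 2, hits = 2
After iteration 3: z = 0, hits = 3
Loop ends.

Final answer: 3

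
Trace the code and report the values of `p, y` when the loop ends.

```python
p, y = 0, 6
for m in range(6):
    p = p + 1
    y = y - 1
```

Let's trace through this code step by step.

Initialize: p = 0
Initialize: y = 6
Entering loop: for m in range(6):
After iteration 1: m = 0, p = 1, y = 5
After iteration 2: m = 1, p = 2, y = 4
After iteration 3: m = 2, p = 3, y = 3
After iteration 4: m = 3, p = 4, y = 2
After iteration 5: m = 4, p = 5, y = 1
After iteration 6: m = 5, p = 6, y = 0
Loop ends.

Final answer: 6, 0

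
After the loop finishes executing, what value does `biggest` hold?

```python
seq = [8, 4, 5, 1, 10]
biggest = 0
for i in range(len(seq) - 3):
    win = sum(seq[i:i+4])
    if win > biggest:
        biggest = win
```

Let's trace through this code step by step.

Initialize: seq = [8, 4, 5, 1, 10]
Initialize: biggest = 0
Entering loop: for i in range(len(seq) - 3):
After iteration 1: i = 0, biggest = 18, win = 18
After iteration 2: i = 1, biggest = 20, win = 20
Loop ends.

Final answer: 20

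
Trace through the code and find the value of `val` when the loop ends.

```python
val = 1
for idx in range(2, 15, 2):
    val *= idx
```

Let's trace through this code step by step.

Initialize: val = 1
Entering loop: for idx in range(2, 15, 2):
After iteration 1: idx = 2, val = 2
After iteration 2: idx = 4, val = 8
After iteration 3: idx = 6, val = 48
After iteration 4: idx = 8, val = 384
After iteration 5: idx = 10, val = 3840
After iteration 6: idx = 12, val = 46080
After iteration 7: idx = 14, val = 645120
Loop ends.

Final answer: 645120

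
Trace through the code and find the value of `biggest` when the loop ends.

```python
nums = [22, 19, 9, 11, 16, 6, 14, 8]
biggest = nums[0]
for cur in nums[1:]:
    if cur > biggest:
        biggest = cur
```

Let's trace through this code step by step.

Initialize: nums = [22, 19, 9, 11, 16, 6, 14, 8]
Initialize: biggest = 22
Entering loop: for cur in nums[1:]:
After iteration 1: cur = 19, biggest = 22
After iteration 2: cur = 9, biggest = 22
After iteration 3: cur = 11, biggest = 22
After iteration 4: cur = 16, biggest = 22
After iteration 5: cur = 6, biggest = 22
After iteration 6: cur = 14, biggest = 22
After iteration 7: cur = 8, biggest = 22
Loop ends.

Final answer: 22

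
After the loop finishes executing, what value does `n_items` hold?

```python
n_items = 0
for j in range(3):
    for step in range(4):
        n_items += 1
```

Let's trace through this code step by step.

Initialize: n_items = 0
Entering loop: for j in range(3):
After iteration 1: j = 0, n_items = 4
After iteration 2: j = 1, n_items = 8
After iteration 3: j = 2, n_items = 12
Loop ends.

Final answer: 12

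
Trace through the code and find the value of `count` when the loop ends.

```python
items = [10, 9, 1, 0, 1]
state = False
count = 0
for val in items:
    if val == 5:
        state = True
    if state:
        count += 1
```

Let's trace through this code step by step.

Initialize: items = [10, 9, 1, 0, 1]
Initialize: state = False
Initialize: count = 0
Entering loop: for val in items:
After iteration 1: val = 10, count = 0
After iteration 2: val = 9, count = 0
After iteration 3: val = 1, count = 0
After iteration 4: val = 0, count = 0
After iteration 5: val = 1, count = 0
Loop ends.

Final answer: 0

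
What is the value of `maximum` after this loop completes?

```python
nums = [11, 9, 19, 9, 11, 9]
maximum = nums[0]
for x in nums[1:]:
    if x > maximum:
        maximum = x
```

Let's trace through this code step by step.

Initialize: nums = [11, 9, 19, 9, 11, 9]
Initialize: maximum = 11
Entering loop: for x in nums[1:]:
After iteration 1: x = 9, maximum = 11
After iteration 2: x = 19, maximum = 19
After iteration 3: x = 9, maximum = 19
After iteration 4: x = 11, maximum = 19
After iteration 5: x = 9, maximum = 19
Loop ends.

Final answer: 19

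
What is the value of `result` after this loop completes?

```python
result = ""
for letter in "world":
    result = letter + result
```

Let's trace through this code step by step.

Initialize: result = ''
Entering loop: for letter in "world":
After iteration 1: letter = 'w', result = 'w'
After iteration 2: letter = 'o', result = 'ow'
After iteration 3: letter = 'r', result = 'row'
After iteration 4: letter = 'l', result = 'lrow'
After iteration 5: letter = 'd', result = 'dlrow'
Loop ends.

Final answer: 'dlrow'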